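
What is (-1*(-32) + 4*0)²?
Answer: 1024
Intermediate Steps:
(-1*(-32) + 4*0)² = (32 + 0)² = 32² = 1024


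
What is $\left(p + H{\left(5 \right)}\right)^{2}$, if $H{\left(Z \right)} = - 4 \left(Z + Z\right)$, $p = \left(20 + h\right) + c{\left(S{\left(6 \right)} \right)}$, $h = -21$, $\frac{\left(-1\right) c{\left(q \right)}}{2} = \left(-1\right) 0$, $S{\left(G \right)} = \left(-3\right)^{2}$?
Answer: $1681$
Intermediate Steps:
$S{\left(G \right)} = 9$
$c{\left(q \right)} = 0$ ($c{\left(q \right)} = - 2 \left(\left(-1\right) 0\right) = \left(-2\right) 0 = 0$)
$p = -1$ ($p = \left(20 - 21\right) + 0 = -1 + 0 = -1$)
$H{\left(Z \right)} = - 8 Z$ ($H{\left(Z \right)} = - 4 \cdot 2 Z = - 8 Z$)
$\left(p + H{\left(5 \right)}\right)^{2} = \left(-1 - 40\right)^{2} = \left(-41\right)^{2} = 1681$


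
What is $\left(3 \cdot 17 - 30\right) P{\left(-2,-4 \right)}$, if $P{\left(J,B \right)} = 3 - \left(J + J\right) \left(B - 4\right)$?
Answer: $-609$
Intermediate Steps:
$P{\left(J,B \right)} = 3 - 2 J \left(-4 + B\right)$
$\left(3 \cdot 17 - 30\right) P{\left(-2,-4 \right)} = \left(3 \cdot 17 - 30\right) \left(3 + 8 \left(-2\right) - \left(-8\right) \left(-2\right)\right) = \left(51 - 30\right) \left(3 - 16 - 16\right) = 21 \left(-29\right) = -609$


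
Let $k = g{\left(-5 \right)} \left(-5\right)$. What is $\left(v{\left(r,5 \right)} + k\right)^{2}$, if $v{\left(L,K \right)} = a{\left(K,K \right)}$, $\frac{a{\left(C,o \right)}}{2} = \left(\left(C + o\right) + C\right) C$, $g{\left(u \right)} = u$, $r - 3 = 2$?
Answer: $30625$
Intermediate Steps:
$r = 5$ ($r = 3 + 2 = 5$)
$a{\left(C,o \right)} = 2 C \left(o + 2 C\right)$ ($a{\left(C,o \right)} = 2 \left(\left(C + o\right) + C\right) C = 2 \left(o + 2 C\right) C = 2 C \left(o + 2 C\right)$)
$v{\left(L,K \right)} = 6 K^{2}$ ($v{\left(L,K \right)} = 2 K \left(K + 2 K\right) = 2 K 3 K = 6 K^{2}$)
$k = 25$ ($k = \left(-5\right) \left(-5\right) = 25$)
$\left(v{\left(r,5 \right)} + k\right)^{2} = \left(6 \cdot 5^{2} + 25\right)^{2} = \left(6 \cdot 25 + 25\right)^{2} = \left(150 + 25\right)^{2} = 175^{2} = 30625$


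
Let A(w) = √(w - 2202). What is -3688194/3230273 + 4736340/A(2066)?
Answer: -3688194/3230273 - 1184085*I*√34/17 ≈ -1.1418 - 4.0614e+5*I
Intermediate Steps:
A(w) = √(-2202 + w)
-3688194/3230273 + 4736340/A(2066) = -3688194/3230273 + 4736340/(√(-2202 + 2066)) = -3688194*1/3230273 + 4736340/(√(-136)) = -3688194/3230273 + 4736340/((2*I*√34)) = -3688194/3230273 + 4736340*(-I*√34/68) = -3688194/3230273 - 1184085*I*√34/17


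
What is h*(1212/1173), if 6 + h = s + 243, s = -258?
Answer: -8484/391 ≈ -21.698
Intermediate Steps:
h = -21 (h = -6 + (-258 + 243) = -6 - 15 = -21)
h*(1212/1173) = -25452/1173 = -21*404/391 = -8484/391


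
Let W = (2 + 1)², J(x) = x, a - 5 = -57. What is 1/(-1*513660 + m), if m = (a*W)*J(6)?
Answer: -1/516468 ≈ -1.9362e-6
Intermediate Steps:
a = -52 (a = 5 - 57 = -52)
W = 9 (W = 3² = 9)
m = -2808 (m = -52*9*6 = -468*6 = -2808)
1/(-1*513660 + m) = 1/(-1*513660 - 2808) = 1/(-513660 - 2808) = 1/(-516468) = -1/516468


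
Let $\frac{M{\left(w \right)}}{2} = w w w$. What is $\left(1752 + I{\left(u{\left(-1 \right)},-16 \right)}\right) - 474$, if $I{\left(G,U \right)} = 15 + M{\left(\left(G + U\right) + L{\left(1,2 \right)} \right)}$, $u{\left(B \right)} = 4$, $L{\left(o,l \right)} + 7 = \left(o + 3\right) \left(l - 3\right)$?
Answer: $-23041$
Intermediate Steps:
$L{\left(o,l \right)} = -7 + \left(-3 + l\right) \left(3 + o\right)$ ($L{\left(o,l \right)} = -7 + \left(o + 3\right) \left(l - 3\right) = -7 + \left(3 + o\right) \left(-3 + l\right) = -7 + \left(-3 + l\right) \left(3 + o\right)$)
$M{\left(w \right)} = 2 w^{3}$ ($M{\left(w \right)} = 2 w w w = 2 w^{2} w = 2 w^{3}$)
$I{\left(G,U \right)} = 15 + 2 \left(-11 + G + U\right)^{3}$ ($I{\left(G,U \right)} = 15 + 2 \left(\left(G + U\right) + \left(-16 - 3 + 3 \cdot 2 + 2 \cdot 1\right)\right)^{3} = 15 + 2 \left(\left(G + U\right) + \left(-16 - 3 + 6 + 2\right)\right)^{3} = 15 + 2 \left(\left(G + U\right) - 11\right)^{3} = 15 + 2 \left(-11 + G + U\right)^{3}$)
$\left(1752 + I{\left(u{\left(-1 \right)},-16 \right)}\right) - 474 = \left(1752 + \left(15 + 2 \left(-11 + 4 - 16\right)^{3}\right)\right) - 474 = \left(1752 + \left(15 + 2 \left(-23\right)^{3}\right)\right) - 474 = \left(1752 + \left(15 + 2 \left(-12167\right)\right)\right) - 474 = \left(1752 + \left(15 - 24334\right)\right) - 474 = \left(1752 - 24319\right) - 474 = -22567 - 474 = -23041$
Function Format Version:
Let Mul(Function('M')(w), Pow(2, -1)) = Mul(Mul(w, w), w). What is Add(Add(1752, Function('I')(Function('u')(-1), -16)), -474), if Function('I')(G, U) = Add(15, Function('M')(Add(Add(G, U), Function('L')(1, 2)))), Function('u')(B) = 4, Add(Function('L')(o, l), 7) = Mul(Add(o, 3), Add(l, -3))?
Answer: -23041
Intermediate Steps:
Function('L')(o, l) = Add(-7, Mul(Add(-3, l), Add(3, o))) (Function('L')(o, l) = Add(-7, Mul(Add(o, 3), Add(l, -3))) = Add(-7, Mul(Add(3, o), Add(-3, l))) = Add(-7, Mul(Add(-3, l), Add(3, o))))
Function('M')(w) = Mul(2, Pow(w, 3)) (Function('M')(w) = Mul(2, Mul(Mul(w, w), w)) = Mul(2, Mul(Pow(w, 2), w)) = Mul(2, Pow(w, 3)))
Function('I')(G, U) = Add(15, Mul(2, Pow(Add(-11, G, U), 3))) (Function('I')(G, U) = Add(15, Mul(2, Pow(Add(Add(G, U), Add(-16, Mul(-3, 1), Mul(3, 2), Mul(2, 1))), 3))) = Add(15, Mul(2, Pow(Add(Add(G, U), Add(-16, -3, 6, 2)), 3))) = Add(15, Mul(2, Pow(Add(Add(G, U), -11), 3))) = Add(15, Mul(2, Pow(Add(-11, G, U), 3))))
Add(Add(1752, Function('I')(Function('u')(-1), -16)), -474) = Add(Add(1752, Add(15, Mul(2, Pow(Add(-11, 4, -16), 3)))), -474) = Add(Add(1752, Add(15, Mul(2, Pow(-23, 3)))), -474) = Add(Add(1752, Add(15, Mul(2, -12167))), -474) = Add(Add(1752, Add(15, -24334)), -474) = Add(Add(1752, -24319), -474) = Add(-22567, -474) = -23041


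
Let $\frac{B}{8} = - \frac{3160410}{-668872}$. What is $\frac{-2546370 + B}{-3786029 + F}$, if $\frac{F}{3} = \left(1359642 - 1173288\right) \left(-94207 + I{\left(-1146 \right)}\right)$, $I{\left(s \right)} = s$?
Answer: $\frac{42579257784}{891473018223647} \approx 4.7763 \cdot 10^{-5}$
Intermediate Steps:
$B = \frac{3160410}{83609}$ ($B = 8 \left(- \frac{3160410}{-668872}\right) = 8 \left(\left(-3160410\right) \left(- \frac{1}{668872}\right)\right) = 8 \cdot \frac{1580205}{334436} = \frac{3160410}{83609} \approx 37.8$)
$F = -53308238886$ ($F = 3 \left(1359642 - 1173288\right) \left(-94207 - 1146\right) = 3 \left(1359642 - 1173288\right) \left(-95353\right) = 3 \cdot 186354 \left(-95353\right) = 3 \left(-17769412962\right) = -53308238886$)
$\frac{-2546370 + B}{-3786029 + F} = \frac{-2546370 + \frac{3160410}{83609}}{-3786029 - 53308238886} = - \frac{212896288920}{83609 \left(-53312024915\right)} = \left(- \frac{212896288920}{83609}\right) \left(- \frac{1}{53312024915}\right) = \frac{42579257784}{891473018223647}$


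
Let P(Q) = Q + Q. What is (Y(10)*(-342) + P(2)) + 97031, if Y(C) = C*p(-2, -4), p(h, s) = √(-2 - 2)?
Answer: 97035 - 6840*I ≈ 97035.0 - 6840.0*I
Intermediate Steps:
p(h, s) = 2*I (p(h, s) = √(-4) = 2*I)
Y(C) = 2*I*C (Y(C) = C*(2*I) = 2*I*C)
P(Q) = 2*Q
(Y(10)*(-342) + P(2)) + 97031 = ((2*I*10)*(-342) + 2*2) + 97031 = ((20*I)*(-342) + 4) + 97031 = (-6840*I + 4) + 97031 = (4 - 6840*I) + 97031 = 97035 - 6840*I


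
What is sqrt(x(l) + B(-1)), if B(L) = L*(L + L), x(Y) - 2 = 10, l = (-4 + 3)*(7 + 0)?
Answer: sqrt(14) ≈ 3.7417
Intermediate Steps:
l = -7 (l = -1*7 = -7)
x(Y) = 12 (x(Y) = 2 + 10 = 12)
B(L) = 2*L**2 (B(L) = L*(2*L) = 2*L**2)
sqrt(x(l) + B(-1)) = sqrt(12 + 2*(-1)**2) = sqrt(12 + 2*1) = sqrt(12 + 2) = sqrt(14)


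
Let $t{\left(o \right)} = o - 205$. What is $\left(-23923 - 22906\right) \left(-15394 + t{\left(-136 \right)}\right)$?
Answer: $736854315$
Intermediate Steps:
$t{\left(o \right)} = -205 + o$
$\left(-23923 - 22906\right) \left(-15394 + t{\left(-136 \right)}\right) = \left(-23923 - 22906\right) \left(-15394 - 341\right) = - 46829 \left(-15394 - 341\right) = \left(-46829\right) \left(-15735\right) = 736854315$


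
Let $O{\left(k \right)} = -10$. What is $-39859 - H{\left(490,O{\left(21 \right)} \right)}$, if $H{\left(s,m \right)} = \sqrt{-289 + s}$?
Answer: $-39859 - \sqrt{201} \approx -39873.0$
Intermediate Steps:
$-39859 - H{\left(490,O{\left(21 \right)} \right)} = -39859 - \sqrt{-289 + 490} = -39859 - \sqrt{201}$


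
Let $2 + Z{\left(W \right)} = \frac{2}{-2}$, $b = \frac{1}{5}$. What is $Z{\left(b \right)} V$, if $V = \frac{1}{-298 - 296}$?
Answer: $\frac{1}{198} \approx 0.0050505$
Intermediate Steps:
$b = \frac{1}{5} \approx 0.2$
$Z{\left(W \right)} = -3$ ($Z{\left(W \right)} = -2 + \frac{2}{-2} = -2 + 2 \left(- \frac{1}{2}\right) = -2 - 1 = -3$)
$V = - \frac{1}{594}$ ($V = \frac{1}{-594} = - \frac{1}{594} \approx -0.0016835$)
$Z{\left(b \right)} V = \left(-3\right) \left(- \frac{1}{594}\right) = \frac{1}{198}$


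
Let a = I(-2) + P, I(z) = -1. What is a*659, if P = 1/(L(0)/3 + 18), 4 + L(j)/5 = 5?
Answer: -36904/59 ≈ -625.49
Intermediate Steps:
L(j) = 5 (L(j) = -20 + 5*5 = -20 + 25 = 5)
P = 3/59 (P = 1/(5/3 + 18) = 1/(59/3) = 3/59 ≈ 0.050847)
a = -56/59 (a = -1 + 3/59 = -56/59 ≈ -0.94915)
a*659 = -56/59*659 = -36904/59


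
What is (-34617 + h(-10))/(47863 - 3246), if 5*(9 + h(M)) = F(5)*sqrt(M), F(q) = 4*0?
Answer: -34626/44617 ≈ -0.77607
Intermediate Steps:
F(q) = 0
h(M) = -9 (h(M) = -9 + (0*sqrt(M))/5 = -9 + (1/5)*0 = -9 + 0 = -9)
(-34617 + h(-10))/(47863 - 3246) = (-34617 - 9)/(47863 - 3246) = -34626/44617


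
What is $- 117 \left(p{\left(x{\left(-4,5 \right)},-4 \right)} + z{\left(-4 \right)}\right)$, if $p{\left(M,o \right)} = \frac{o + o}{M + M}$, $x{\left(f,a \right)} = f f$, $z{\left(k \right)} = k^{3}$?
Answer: $\frac{30069}{4} \approx 7517.3$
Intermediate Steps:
$x{\left(f,a \right)} = f^{2}$
$p{\left(M,o \right)} = \frac{o}{M}$ ($p{\left(M,o \right)} = \frac{2 o}{2 M} = 2 o \frac{1}{2 M} = \frac{o}{M}$)
$- 117 \left(p{\left(x{\left(-4,5 \right)},-4 \right)} + z{\left(-4 \right)}\right) = - 117 \left(- \frac{4}{\left(-4\right)^{2}} + \left(-4\right)^{3}\right) = - 117 \left(- \frac{4}{16} - 64\right) = - 117 \left(\left(-4\right) \frac{1}{16} - 64\right) = - 117 \left(- \frac{1}{4} - 64\right) = \left(-117\right) \left(- \frac{257}{4}\right) = \frac{30069}{4}$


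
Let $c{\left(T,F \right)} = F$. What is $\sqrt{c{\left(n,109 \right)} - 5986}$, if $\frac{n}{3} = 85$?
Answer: $3 i \sqrt{653} \approx 76.662 i$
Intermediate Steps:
$n = 255$ ($n = 3 \cdot 85 = 255$)
$\sqrt{c{\left(n,109 \right)} - 5986} = \sqrt{109 - 5986} = \sqrt{-5877} = 3 i \sqrt{653}$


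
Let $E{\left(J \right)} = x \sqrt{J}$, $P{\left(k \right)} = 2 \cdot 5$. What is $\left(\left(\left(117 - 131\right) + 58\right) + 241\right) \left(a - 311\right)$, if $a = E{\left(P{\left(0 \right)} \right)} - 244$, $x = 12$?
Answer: $-158175 + 3420 \sqrt{10} \approx -1.4736 \cdot 10^{5}$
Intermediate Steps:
$P{\left(k \right)} = 10$
$E{\left(J \right)} = 12 \sqrt{J}$
$a = -244 + 12 \sqrt{10}$ ($a = 12 \sqrt{10} - 244 = -244 + 12 \sqrt{10} \approx -206.05$)
$\left(\left(\left(117 - 131\right) + 58\right) + 241\right) \left(a - 311\right) = \left(\left(\left(117 - 131\right) + 58\right) + 241\right) \left(\left(-244 + 12 \sqrt{10}\right) - 311\right) = \left(\left(-14 + 58\right) + 241\right) \left(-555 + 12 \sqrt{10}\right) = \left(44 + 241\right) \left(-555 + 12 \sqrt{10}\right) = 285 \left(-555 + 12 \sqrt{10}\right) = -158175 + 3420 \sqrt{10}$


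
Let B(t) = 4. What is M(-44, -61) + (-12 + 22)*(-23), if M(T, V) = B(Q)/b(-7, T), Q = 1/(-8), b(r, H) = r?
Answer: -1614/7 ≈ -230.57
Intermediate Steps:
Q = -⅛ ≈ -0.12500
M(T, V) = -4/7 (M(T, V) = 4/(-7) = 4*(-⅐) = -4/7)
M(-44, -61) + (-12 + 22)*(-23) = -4/7 + (-12 + 22)*(-23) = -4/7 + 10*(-23) = -4/7 - 230 = -1614/7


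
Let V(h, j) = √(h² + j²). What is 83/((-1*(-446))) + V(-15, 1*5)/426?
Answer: 83/446 + 5*√10/426 ≈ 0.22321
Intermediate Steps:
83/((-1*(-446))) + V(-15, 1*5)/426 = 83/((-1*(-446))) + √((-15)² + (1*5)²)/426 = 83/446 + √(225 + 5²)*(1/426) = 83*(1/446) + √(225 + 25)*(1/426) = 83/446 + √250*(1/426) = 83/446 + (5*√10)*(1/426) = 83/446 + 5*√10/426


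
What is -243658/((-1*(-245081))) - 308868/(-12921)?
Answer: 24183124430/1055563867 ≈ 22.910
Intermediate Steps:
-243658/((-1*(-245081))) - 308868/(-12921) = -243658/245081 - 308868*(-1/12921) = -243658*1/245081 + 102956/4307 = -243658/245081 + 102956/4307 = 24183124430/1055563867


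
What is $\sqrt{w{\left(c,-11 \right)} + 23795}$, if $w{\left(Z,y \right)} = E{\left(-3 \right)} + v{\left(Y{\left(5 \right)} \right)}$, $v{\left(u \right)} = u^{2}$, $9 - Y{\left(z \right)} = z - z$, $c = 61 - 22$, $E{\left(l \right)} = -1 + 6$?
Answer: $\sqrt{23881} \approx 154.53$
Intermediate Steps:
$E{\left(l \right)} = 5$
$c = 39$
$Y{\left(z \right)} = 9$ ($Y{\left(z \right)} = 9 - \left(z - z\right) = 9 - 0 = 9 + 0 = 9$)
$w{\left(Z,y \right)} = 86$ ($w{\left(Z,y \right)} = 5 + 9^{2} = 5 + 81 = 86$)
$\sqrt{w{\left(c,-11 \right)} + 23795} = \sqrt{86 + 23795} = \sqrt{23881}$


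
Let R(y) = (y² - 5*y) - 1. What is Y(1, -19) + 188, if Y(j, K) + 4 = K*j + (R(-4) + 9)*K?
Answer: -671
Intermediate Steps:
R(y) = -1 + y² - 5*y
Y(j, K) = -4 + 44*K + K*j (Y(j, K) = -4 + (K*j + ((-1 + (-4)² - 5*(-4)) + 9)*K) = -4 + (K*j + ((-1 + 16 + 20) + 9)*K) = -4 + (K*j + (35 + 9)*K) = -4 + (K*j + 44*K) = -4 + (44*K + K*j) = -4 + 44*K + K*j)
Y(1, -19) + 188 = (-4 + 44*(-19) - 19*1) + 188 = (-4 - 836 - 19) + 188 = -859 + 188 = -671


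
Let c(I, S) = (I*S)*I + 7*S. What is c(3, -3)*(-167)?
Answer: 8016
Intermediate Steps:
c(I, S) = 7*S + S*I² (c(I, S) = S*I² + 7*S = 7*S + S*I²)
c(3, -3)*(-167) = -3*(7 + 3²)*(-167) = -3*(7 + 9)*(-167) = -3*16*(-167) = -48*(-167) = 8016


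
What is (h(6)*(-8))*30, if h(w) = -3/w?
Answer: 120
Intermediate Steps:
(h(6)*(-8))*30 = (-3/6*(-8))*30 = (-3*⅙*(-8))*30 = -½*(-8)*30 = 4*30 = 120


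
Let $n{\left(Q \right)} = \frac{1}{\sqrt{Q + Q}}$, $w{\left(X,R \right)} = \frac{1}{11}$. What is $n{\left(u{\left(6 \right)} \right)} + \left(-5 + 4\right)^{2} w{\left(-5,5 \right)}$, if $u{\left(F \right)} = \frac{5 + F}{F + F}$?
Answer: $\frac{1}{11} + \frac{\sqrt{66}}{11} \approx 0.82946$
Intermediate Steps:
$w{\left(X,R \right)} = \frac{1}{11}$
$u{\left(F \right)} = \frac{5 + F}{2 F}$
$n{\left(Q \right)} = \frac{\sqrt{2}}{2 \sqrt{Q}}$ ($n{\left(Q \right)} = \frac{1}{\sqrt{2 Q}} = \frac{1}{\sqrt{2} \sqrt{Q}} = \frac{\sqrt{2}}{2 \sqrt{Q}}$)
$n{\left(u{\left(6 \right)} \right)} + \left(-5 + 4\right)^{2} w{\left(-5,5 \right)} = \frac{\sqrt{2}}{2 \frac{\sqrt{3} \sqrt{5 + 6}}{6}} + \left(-5 + 4\right)^{2} \cdot \frac{1}{11} = \frac{\sqrt{2}}{2 \frac{\sqrt{33}}{6}} + \left(-1\right)^{2} \cdot \frac{1}{11} = \frac{\sqrt{2}}{2 \frac{\sqrt{33}}{6}} + 1 \cdot \frac{1}{11} = \frac{\sqrt{2} \frac{2 \sqrt{33}}{11}}{2} + \frac{1}{11} = \frac{\sqrt{66}}{11} + \frac{1}{11} = \frac{1}{11} + \frac{\sqrt{66}}{11}$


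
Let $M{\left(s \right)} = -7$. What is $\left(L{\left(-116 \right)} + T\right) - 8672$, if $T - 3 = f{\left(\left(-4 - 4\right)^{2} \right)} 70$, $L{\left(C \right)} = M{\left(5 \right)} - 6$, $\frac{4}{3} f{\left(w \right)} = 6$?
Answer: $-8367$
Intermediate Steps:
$f{\left(w \right)} = \frac{9}{2}$ ($f{\left(w \right)} = \frac{3}{4} \cdot 6 = \frac{9}{2}$)
$L{\left(C \right)} = -13$ ($L{\left(C \right)} = -7 - 6 = -13$)
$T = 318$ ($T = 3 + \frac{9}{2} \cdot 70 = 3 + 315 = 318$)
$\left(L{\left(-116 \right)} + T\right) - 8672 = \left(-13 + 318\right) - 8672 = 305 - 8672 = -8367$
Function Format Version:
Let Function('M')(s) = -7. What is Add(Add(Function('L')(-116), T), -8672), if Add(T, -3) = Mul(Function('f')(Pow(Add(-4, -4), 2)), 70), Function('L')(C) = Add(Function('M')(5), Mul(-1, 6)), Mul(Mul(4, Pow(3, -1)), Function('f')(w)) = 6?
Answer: -8367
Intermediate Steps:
Function('f')(w) = Rational(9, 2) (Function('f')(w) = Mul(Rational(3, 4), 6) = Rational(9, 2))
Function('L')(C) = -13 (Function('L')(C) = Add(-7, Mul(-1, 6)) = Add(-7, -6) = -13)
T = 318 (T = Add(3, Mul(Rational(9, 2), 70)) = Add(3, 315) = 318)
Add(Add(Function('L')(-116), T), -8672) = Add(Add(-13, 318), -8672) = Add(305, -8672) = -8367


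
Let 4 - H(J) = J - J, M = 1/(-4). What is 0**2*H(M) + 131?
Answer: 131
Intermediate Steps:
M = -1/4 (M = 1*(-1/4) = -1/4 ≈ -0.25000)
H(J) = 4 (H(J) = 4 - (J - J) = 4 - 1*0 = 4 + 0 = 4)
0**2*H(M) + 131 = 0**2*4 + 131 = 0*4 + 131 = 0 + 131 = 131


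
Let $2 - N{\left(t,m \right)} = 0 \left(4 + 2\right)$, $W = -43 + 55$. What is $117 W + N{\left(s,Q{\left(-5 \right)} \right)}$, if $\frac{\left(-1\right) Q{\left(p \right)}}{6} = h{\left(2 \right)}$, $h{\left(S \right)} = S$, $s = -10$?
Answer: $1406$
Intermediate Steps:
$Q{\left(p \right)} = -12$ ($Q{\left(p \right)} = \left(-6\right) 2 = -12$)
$W = 12$
$N{\left(t,m \right)} = 2$ ($N{\left(t,m \right)} = 2 - 0 \left(4 + 2\right) = 2 - 0 \cdot 6 = 2 - 0 = 2 + 0 = 2$)
$117 W + N{\left(s,Q{\left(-5 \right)} \right)} = 117 \cdot 12 + 2 = 1404 + 2 = 1406$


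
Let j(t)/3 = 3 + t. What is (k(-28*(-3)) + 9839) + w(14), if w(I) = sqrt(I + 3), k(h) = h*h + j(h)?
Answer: 17156 + sqrt(17) ≈ 17160.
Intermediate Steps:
j(t) = 9 + 3*t (j(t) = 3*(3 + t) = 9 + 3*t)
k(h) = 9 + h**2 + 3*h (k(h) = h*h + (9 + 3*h) = h**2 + (9 + 3*h) = 9 + h**2 + 3*h)
w(I) = sqrt(3 + I)
(k(-28*(-3)) + 9839) + w(14) = ((9 + (-28*(-3))**2 + 3*(-28*(-3))) + 9839) + sqrt(3 + 14) = ((9 + 84**2 + 3*84) + 9839) + sqrt(17) = ((9 + 7056 + 252) + 9839) + sqrt(17) = (7317 + 9839) + sqrt(17) = 17156 + sqrt(17)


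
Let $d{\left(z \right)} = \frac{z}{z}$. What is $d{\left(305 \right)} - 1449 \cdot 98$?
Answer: $-142001$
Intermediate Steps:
$d{\left(z \right)} = 1$
$d{\left(305 \right)} - 1449 \cdot 98 = 1 - 1449 \cdot 98 = 1 - 142002 = -142001$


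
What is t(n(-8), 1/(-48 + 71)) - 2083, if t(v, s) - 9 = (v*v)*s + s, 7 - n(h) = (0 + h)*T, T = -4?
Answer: -47076/23 ≈ -2046.8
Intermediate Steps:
n(h) = 7 + 4*h (n(h) = 7 - (0 + h)*(-4) = 7 - h*(-4) = 7 - (-4)*h = 7 + 4*h)
t(v, s) = 9 + s + s*v² (t(v, s) = 9 + ((v*v)*s + s) = 9 + (v²*s + s) = 9 + (s*v² + s) = 9 + (s + s*v²) = 9 + s + s*v²)
t(n(-8), 1/(-48 + 71)) - 2083 = (9 + 1/(-48 + 71) + (7 + 4*(-8))²/(-48 + 71)) - 2083 = (9 + 1/23 + (7 - 32)²/23) - 2083 = (9 + 1/23 + (1/23)*(-25)²) - 2083 = (9 + 1/23 + (1/23)*625) - 2083 = (9 + 1/23 + 625/23) - 2083 = 833/23 - 2083 = -47076/23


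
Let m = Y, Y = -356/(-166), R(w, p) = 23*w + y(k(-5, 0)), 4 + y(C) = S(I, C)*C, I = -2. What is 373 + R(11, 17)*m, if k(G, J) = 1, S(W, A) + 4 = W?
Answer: 74213/83 ≈ 894.13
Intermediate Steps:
S(W, A) = -4 + W
y(C) = -4 - 6*C (y(C) = -4 + (-4 - 2)*C = -4 - 6*C)
R(w, p) = -10 + 23*w (R(w, p) = 23*w + (-4 - 6*1) = 23*w + (-4 - 6) = 23*w - 10 = -10 + 23*w)
Y = 178/83 (Y = -356*(-1)/166 = -1*(-178/83) = 178/83 ≈ 2.1446)
m = 178/83 ≈ 2.1446
373 + R(11, 17)*m = 373 + (-10 + 23*11)*(178/83) = 373 + (-10 + 253)*(178/83) = 373 + 243*(178/83) = 373 + 43254/83 = 74213/83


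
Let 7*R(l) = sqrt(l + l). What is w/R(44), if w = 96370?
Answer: 337295*sqrt(22)/22 ≈ 71912.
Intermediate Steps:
R(l) = sqrt(2)*sqrt(l)/7 (R(l) = sqrt(l + l)/7 = sqrt(2*l)/7 = (sqrt(2)*sqrt(l))/7 = sqrt(2)*sqrt(l)/7)
w/R(44) = 96370/((sqrt(2)*sqrt(44)/7)) = 96370/((sqrt(2)*(2*sqrt(11))/7)) = 96370/((2*sqrt(22)/7)) = 96370*(7*sqrt(22)/44) = 337295*sqrt(22)/22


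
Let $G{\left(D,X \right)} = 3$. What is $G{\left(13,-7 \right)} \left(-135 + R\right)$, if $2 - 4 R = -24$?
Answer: $- \frac{771}{2} \approx -385.5$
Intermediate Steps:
$R = \frac{13}{2}$ ($R = \frac{1}{2} - -6 = \frac{1}{2} + 6 = \frac{13}{2} \approx 6.5$)
$G{\left(13,-7 \right)} \left(-135 + R\right) = 3 \left(-135 + \frac{13}{2}\right) = 3 \left(- \frac{257}{2}\right) = - \frac{771}{2}$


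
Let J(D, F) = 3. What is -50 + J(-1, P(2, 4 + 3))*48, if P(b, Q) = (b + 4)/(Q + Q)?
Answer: 94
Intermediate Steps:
P(b, Q) = (4 + b)/(2*Q) (P(b, Q) = (4 + b)/((2*Q)) = (4 + b)*(1/(2*Q)) = (4 + b)/(2*Q))
-50 + J(-1, P(2, 4 + 3))*48 = -50 + 3*48 = -50 + 144 = 94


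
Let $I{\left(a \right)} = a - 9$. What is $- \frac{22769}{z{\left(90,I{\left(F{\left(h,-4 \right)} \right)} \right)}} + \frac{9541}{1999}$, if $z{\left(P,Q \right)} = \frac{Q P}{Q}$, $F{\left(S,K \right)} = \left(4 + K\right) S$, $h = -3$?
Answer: $- \frac{44656541}{179910} \approx -248.22$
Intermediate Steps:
$F{\left(S,K \right)} = S \left(4 + K\right)$
$I{\left(a \right)} = -9 + a$
$z{\left(P,Q \right)} = P$ ($z{\left(P,Q \right)} = \frac{P Q}{Q} = P$)
$- \frac{22769}{z{\left(90,I{\left(F{\left(h,-4 \right)} \right)} \right)}} + \frac{9541}{1999} = - \frac{22769}{90} + \frac{9541}{1999} = - \frac{44656541}{179910}$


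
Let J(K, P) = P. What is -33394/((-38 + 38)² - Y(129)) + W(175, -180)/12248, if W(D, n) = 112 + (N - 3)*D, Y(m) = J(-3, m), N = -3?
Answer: 204444355/789996 ≈ 258.79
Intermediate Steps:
Y(m) = m
W(D, n) = 112 - 6*D (W(D, n) = 112 + (-3 - 3)*D = 112 - 6*D)
-33394/((-38 + 38)² - Y(129)) + W(175, -180)/12248 = -33394/((-38 + 38)² - 1*129) + (112 - 6*175)/12248 = -33394/(0² - 129) + (112 - 1050)*(1/12248) = -33394/(0 - 129) - 938*1/12248 = -33394/(-129) - 469/6124 = -33394*(-1/129) - 469/6124 = 33394/129 - 469/6124 = 204444355/789996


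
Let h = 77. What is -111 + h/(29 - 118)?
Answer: -9956/89 ≈ -111.87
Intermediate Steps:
-111 + h/(29 - 118) = -111 + 77/(29 - 118) = -111 + 77/(-89) = -111 - 1/89*77 = -111 - 77/89 = -9956/89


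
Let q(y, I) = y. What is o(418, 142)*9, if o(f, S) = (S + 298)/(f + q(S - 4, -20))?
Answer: 990/139 ≈ 7.1223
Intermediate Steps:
o(f, S) = (298 + S)/(-4 + S + f) (o(f, S) = (S + 298)/(f + (S - 4)) = (298 + S)/(f + (-4 + S)) = (298 + S)/(-4 + S + f))
o(418, 142)*9 = ((298 + 142)/(-4 + 142 + 418))*9 = (440/556)*9 = ((1/556)*440)*9 = (110/139)*9 = 990/139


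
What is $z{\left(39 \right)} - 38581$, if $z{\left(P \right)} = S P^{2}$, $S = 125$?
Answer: $151544$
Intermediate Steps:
$z{\left(P \right)} = 125 P^{2}$
$z{\left(39 \right)} - 38581 = 125 \cdot 39^{2} - 38581 = 125 \cdot 1521 - 38581 = 190125 - 38581 = 151544$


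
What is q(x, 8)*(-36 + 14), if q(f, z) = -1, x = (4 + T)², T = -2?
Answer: 22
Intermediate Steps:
x = 4 (x = (4 - 2)² = 2² = 4)
q(x, 8)*(-36 + 14) = -(-36 + 14) = -1*(-22) = 22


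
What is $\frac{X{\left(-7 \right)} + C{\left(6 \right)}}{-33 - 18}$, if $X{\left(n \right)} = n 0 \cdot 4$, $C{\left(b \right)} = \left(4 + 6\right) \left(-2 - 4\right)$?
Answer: $\frac{20}{17} \approx 1.1765$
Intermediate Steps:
$C{\left(b \right)} = -60$ ($C{\left(b \right)} = 10 \left(-6\right) = -60$)
$X{\left(n \right)} = 0$ ($X{\left(n \right)} = 0 \cdot 4 = 0$)
$\frac{X{\left(-7 \right)} + C{\left(6 \right)}}{-33 - 18} = \frac{0 - 60}{-33 - 18} = \frac{1}{-51} \left(-60\right) = \left(- \frac{1}{51}\right) \left(-60\right) = \frac{20}{17}$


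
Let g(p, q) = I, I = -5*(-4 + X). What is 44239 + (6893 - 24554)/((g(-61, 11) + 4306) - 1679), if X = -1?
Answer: 39101389/884 ≈ 44232.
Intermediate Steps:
I = 25 (I = -5*(-4 - 1) = -5*(-5) = 25)
g(p, q) = 25
44239 + (6893 - 24554)/((g(-61, 11) + 4306) - 1679) = 44239 + (6893 - 24554)/((25 + 4306) - 1679) = 44239 - 17661/(4331 - 1679) = 44239 - 17661/2652 = 44239 - 17661*1/2652 = 44239 - 5887/884 = 39101389/884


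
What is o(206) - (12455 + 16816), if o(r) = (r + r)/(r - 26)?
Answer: -1317092/45 ≈ -29269.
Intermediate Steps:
o(r) = 2*r/(-26 + r) (o(r) = (2*r)/(-26 + r) = 2*r/(-26 + r))
o(206) - (12455 + 16816) = 2*206/(-26 + 206) - (12455 + 16816) = 2*206/180 - 1*29271 = 2*206*(1/180) - 29271 = 103/45 - 29271 = -1317092/45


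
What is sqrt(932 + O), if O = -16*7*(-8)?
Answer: 2*sqrt(457) ≈ 42.755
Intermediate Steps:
O = 896 (O = -112*(-8) = 896)
sqrt(932 + O) = sqrt(932 + 896) = sqrt(1828) = 2*sqrt(457)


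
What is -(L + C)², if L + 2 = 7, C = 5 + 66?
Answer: -5776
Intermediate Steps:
C = 71
L = 5 (L = -2 + 7 = 5)
-(L + C)² = -(5 + 71)² = -1*76² = -1*5776 = -5776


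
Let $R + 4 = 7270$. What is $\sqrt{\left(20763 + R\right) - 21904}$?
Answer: $35 \sqrt{5} \approx 78.262$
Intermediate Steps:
$R = 7266$ ($R = -4 + 7270 = 7266$)
$\sqrt{\left(20763 + R\right) - 21904} = \sqrt{\left(20763 + 7266\right) - 21904} = \sqrt{28029 - 21904} = \sqrt{6125} = 35 \sqrt{5}$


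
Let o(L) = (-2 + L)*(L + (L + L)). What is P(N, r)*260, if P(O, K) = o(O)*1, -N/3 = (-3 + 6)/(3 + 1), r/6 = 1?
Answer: 29835/4 ≈ 7458.8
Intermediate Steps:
r = 6 (r = 6*1 = 6)
o(L) = 3*L*(-2 + L) (o(L) = (-2 + L)*(L + 2*L) = (-2 + L)*(3*L) = 3*L*(-2 + L))
N = -9/4 (N = -3*(-3 + 6)/(3 + 1) = -9/4 ≈ -2.2500)
P(O, K) = 3*O*(-2 + O) (P(O, K) = (3*O*(-2 + O))*1 = 3*O*(-2 + O))
P(N, r)*260 = (3*(-9/4)*(-2 - 9/4))*260 = (3*(-9/4)*(-17/4))*260 = (459/16)*260 = 29835/4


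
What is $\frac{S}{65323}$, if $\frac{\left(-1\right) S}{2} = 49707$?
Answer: $- \frac{99414}{65323} \approx -1.5219$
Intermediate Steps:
$S = -99414$ ($S = \left(-2\right) 49707 = -99414$)
$\frac{S}{65323} = - \frac{99414}{65323}$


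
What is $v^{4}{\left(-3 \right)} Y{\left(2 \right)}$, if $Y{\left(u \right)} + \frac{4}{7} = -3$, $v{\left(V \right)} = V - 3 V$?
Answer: $- \frac{32400}{7} \approx -4628.6$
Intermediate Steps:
$v{\left(V \right)} = - 2 V$
$Y{\left(u \right)} = - \frac{25}{7}$ ($Y{\left(u \right)} = - \frac{4}{7} - 3 = - \frac{25}{7}$)
$v^{4}{\left(-3 \right)} Y{\left(2 \right)} = \left(\left(-2\right) \left(-3\right)\right)^{4} \left(- \frac{25}{7}\right) = 6^{4} \left(- \frac{25}{7}\right) = 1296 \left(- \frac{25}{7}\right) = - \frac{32400}{7}$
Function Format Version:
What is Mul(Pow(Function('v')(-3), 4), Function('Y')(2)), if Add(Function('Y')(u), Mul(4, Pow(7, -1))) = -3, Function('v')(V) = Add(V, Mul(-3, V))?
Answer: Rational(-32400, 7) ≈ -4628.6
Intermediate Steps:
Function('v')(V) = Mul(-2, V)
Function('Y')(u) = Rational(-25, 7) (Function('Y')(u) = Add(Rational(-4, 7), -3) = Rational(-25, 7))
Mul(Pow(Function('v')(-3), 4), Function('Y')(2)) = Mul(Pow(Mul(-2, -3), 4), Rational(-25, 7)) = Mul(Pow(6, 4), Rational(-25, 7)) = Mul(1296, Rational(-25, 7)) = Rational(-32400, 7)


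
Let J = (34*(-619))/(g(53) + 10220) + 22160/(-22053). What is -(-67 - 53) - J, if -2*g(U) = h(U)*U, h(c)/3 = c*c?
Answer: 1136370952444/9398790123 ≈ 120.91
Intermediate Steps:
h(c) = 3*c² (h(c) = 3*(c*c) = 3*c²)
g(U) = -3*U³/2 (g(U) = -3*U²*U/2 = -3*U³/2)
J = -8516137684/9398790123 (J = (34*(-619))/(-3/2*53³ + 10220) + 22160/(-22053) = -21046/(-3/2*148877 + 10220) + 22160*(-1/22053) = -21046/(-446631/2 + 10220) - 22160/22053 = -21046/(-426191/2) - 22160/22053 = -21046*(-2/426191) - 22160/22053 = 42092/426191 - 22160/22053 = -8516137684/9398790123 ≈ -0.90609)
-(-67 - 53) - J = -(-67 - 53) - 1*(-8516137684/9398790123) = -1*(-120) + 8516137684/9398790123 = 120 + 8516137684/9398790123 = 1136370952444/9398790123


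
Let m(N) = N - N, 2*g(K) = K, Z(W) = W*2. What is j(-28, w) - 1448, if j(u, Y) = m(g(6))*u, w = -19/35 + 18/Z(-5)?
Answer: -1448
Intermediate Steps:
Z(W) = 2*W
g(K) = K/2
m(N) = 0
w = -82/35 (w = -19/35 + 18/((2*(-5))) = -19*1/35 + 18/(-10) = -19/35 + 18*(-⅒) = -19/35 - 9/5 = -82/35 ≈ -2.3429)
j(u, Y) = 0 (j(u, Y) = 0*u = 0)
j(-28, w) - 1448 = 0 - 1448 = -1448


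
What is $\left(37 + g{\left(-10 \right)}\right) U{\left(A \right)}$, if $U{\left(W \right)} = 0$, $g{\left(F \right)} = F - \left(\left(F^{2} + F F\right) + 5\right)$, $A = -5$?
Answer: $0$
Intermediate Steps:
$g{\left(F \right)} = -5 + F - 2 F^{2}$ ($g{\left(F \right)} = F - \left(\left(F^{2} + F^{2}\right) + 5\right) = F - \left(2 F^{2} + 5\right) = F - \left(5 + 2 F^{2}\right) = -5 + F - 2 F^{2}$)
$\left(37 + g{\left(-10 \right)}\right) U{\left(A \right)} = \left(37 - \left(15 + 200\right)\right) 0 = \left(37 - 215\right) 0 = \left(-178\right) 0 = 0$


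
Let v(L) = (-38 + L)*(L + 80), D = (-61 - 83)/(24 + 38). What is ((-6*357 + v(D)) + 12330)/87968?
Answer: 1695167/21134312 ≈ 0.080209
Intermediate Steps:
D = -72/31 (D = -144/62 = -144*1/62 = -72/31 ≈ -2.3226)
v(L) = (-38 + L)*(80 + L)
((-6*357 + v(D)) + 12330)/87968 = ((-6*357 + (-3040 + (-72/31)² + 42*(-72/31))) + 12330)/87968 = ((-2142 + (-3040 + 5184/961 - 3024/31)) + 12330)*(1/87968) = ((-2142 - 3010000/961) + 12330)*(1/87968) = (-5068462/961 + 12330)*(1/87968) = (6780668/961)*(1/87968) = 1695167/21134312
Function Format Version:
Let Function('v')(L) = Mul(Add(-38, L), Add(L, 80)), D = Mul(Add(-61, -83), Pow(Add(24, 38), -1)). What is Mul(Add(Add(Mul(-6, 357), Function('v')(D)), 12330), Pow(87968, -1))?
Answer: Rational(1695167, 21134312) ≈ 0.080209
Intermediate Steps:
D = Rational(-72, 31) (D = Mul(-144, Pow(62, -1)) = Mul(-144, Rational(1, 62)) = Rational(-72, 31) ≈ -2.3226)
Function('v')(L) = Mul(Add(-38, L), Add(80, L))
Mul(Add(Add(Mul(-6, 357), Function('v')(D)), 12330), Pow(87968, -1)) = Mul(Add(Add(Mul(-6, 357), Add(-3040, Pow(Rational(-72, 31), 2), Mul(42, Rational(-72, 31)))), 12330), Pow(87968, -1)) = Mul(Add(Add(-2142, Add(-3040, Rational(5184, 961), Rational(-3024, 31))), 12330), Rational(1, 87968)) = Mul(Add(Add(-2142, Rational(-3010000, 961)), 12330), Rational(1, 87968)) = Mul(Add(Rational(-5068462, 961), 12330), Rational(1, 87968)) = Mul(Rational(6780668, 961), Rational(1, 87968)) = Rational(1695167, 21134312)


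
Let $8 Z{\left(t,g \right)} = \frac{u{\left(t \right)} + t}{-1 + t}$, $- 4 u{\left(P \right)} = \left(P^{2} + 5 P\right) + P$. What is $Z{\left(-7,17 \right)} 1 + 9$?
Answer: $\frac{2339}{256} \approx 9.1367$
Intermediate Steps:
$u{\left(P \right)} = - \frac{3 P}{2} - \frac{P^{2}}{4}$ ($u{\left(P \right)} = - \frac{\left(P^{2} + 5 P\right) + P}{4} = - \frac{P^{2} + 6 P}{4} = - \frac{3 P}{2} - \frac{P^{2}}{4}$)
$Z{\left(t,g \right)} = \frac{t - \frac{t \left(6 + t\right)}{4}}{8 \left(-1 + t\right)}$ ($Z{\left(t,g \right)} = \frac{\left(- \frac{t \left(6 + t\right)}{4} + t\right) \frac{1}{-1 + t}}{8} = \frac{\left(t - \frac{t \left(6 + t\right)}{4}\right) \frac{1}{-1 + t}}{8} = \frac{\frac{1}{-1 + t} \left(t - \frac{t \left(6 + t\right)}{4}\right)}{8} = \frac{t - \frac{t \left(6 + t\right)}{4}}{8 \left(-1 + t\right)}$)
$Z{\left(-7,17 \right)} 1 + 9 = \frac{1}{32} \left(-7\right) \frac{1}{-1 - 7} \left(-2 - -7\right) 1 + 9 = \frac{1}{32} \left(-7\right) \frac{1}{-8} \left(-2 + 7\right) 1 + 9 = \frac{1}{32} \left(-7\right) \left(- \frac{1}{8}\right) 5 \cdot 1 + 9 = \frac{35}{256} \cdot 1 + 9 = \frac{35}{256} + 9 = \frac{2339}{256}$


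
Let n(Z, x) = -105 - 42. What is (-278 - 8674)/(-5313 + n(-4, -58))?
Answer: 746/455 ≈ 1.6396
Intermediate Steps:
n(Z, x) = -147
(-278 - 8674)/(-5313 + n(-4, -58)) = (-278 - 8674)/(-5313 - 147) = -8952/(-5460) = -8952*(-1/5460) = 746/455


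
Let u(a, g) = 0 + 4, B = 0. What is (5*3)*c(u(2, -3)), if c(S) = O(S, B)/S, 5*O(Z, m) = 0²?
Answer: 0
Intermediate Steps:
u(a, g) = 4
O(Z, m) = 0 (O(Z, m) = (⅕)*0² = (⅕)*0 = 0)
c(S) = 0 (c(S) = 0/S = 0)
(5*3)*c(u(2, -3)) = (5*3)*0 = 15*0 = 0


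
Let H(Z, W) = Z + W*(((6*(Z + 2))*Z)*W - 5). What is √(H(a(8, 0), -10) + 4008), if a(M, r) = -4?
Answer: √8854 ≈ 94.096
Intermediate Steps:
H(Z, W) = Z + W*(-5 + W*Z*(12 + 6*Z)) (H(Z, W) = Z + W*(((6*(2 + Z))*Z)*W - 5) = Z + W*(((12 + 6*Z)*Z)*W - 5) = Z + W*((Z*(12 + 6*Z))*W - 5) = Z + W*(W*Z*(12 + 6*Z) - 5) = Z + W*(-5 + W*Z*(12 + 6*Z)))
√(H(a(8, 0), -10) + 4008) = √((-4 - 5*(-10) + 6*(-10)²*(-4)² + 12*(-4)*(-10)²) + 4008) = √((-4 + 50 + 6*100*16 + 12*(-4)*100) + 4008) = √((-4 + 50 + 9600 - 4800) + 4008) = √(4846 + 4008) = √8854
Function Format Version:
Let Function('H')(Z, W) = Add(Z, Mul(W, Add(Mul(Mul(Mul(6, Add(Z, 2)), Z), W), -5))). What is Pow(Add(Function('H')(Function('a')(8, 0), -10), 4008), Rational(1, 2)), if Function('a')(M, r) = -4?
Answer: Pow(8854, Rational(1, 2)) ≈ 94.096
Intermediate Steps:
Function('H')(Z, W) = Add(Z, Mul(W, Add(-5, Mul(W, Z, Add(12, Mul(6, Z)))))) (Function('H')(Z, W) = Add(Z, Mul(W, Add(Mul(Mul(Mul(6, Add(2, Z)), Z), W), -5))) = Add(Z, Mul(W, Add(Mul(Mul(Add(12, Mul(6, Z)), Z), W), -5))) = Add(Z, Mul(W, Add(Mul(Mul(Z, Add(12, Mul(6, Z))), W), -5))) = Add(Z, Mul(W, Add(Mul(W, Z, Add(12, Mul(6, Z))), -5))) = Add(Z, Mul(W, Add(-5, Mul(W, Z, Add(12, Mul(6, Z)))))))
Pow(Add(Function('H')(Function('a')(8, 0), -10), 4008), Rational(1, 2)) = Pow(Add(Add(-4, Mul(-5, -10), Mul(6, Pow(-10, 2), Pow(-4, 2)), Mul(12, -4, Pow(-10, 2))), 4008), Rational(1, 2)) = Pow(Add(Add(-4, 50, Mul(6, 100, 16), Mul(12, -4, 100)), 4008), Rational(1, 2)) = Pow(Add(Add(-4, 50, 9600, -4800), 4008), Rational(1, 2)) = Pow(Add(4846, 4008), Rational(1, 2)) = Pow(8854, Rational(1, 2))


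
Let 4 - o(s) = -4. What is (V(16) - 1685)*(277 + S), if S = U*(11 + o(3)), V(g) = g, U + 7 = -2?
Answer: -176914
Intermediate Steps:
U = -9 (U = -7 - 2 = -9)
o(s) = 8 (o(s) = 4 - 1*(-4) = 4 + 4 = 8)
S = -171 (S = -9*(11 + 8) = -9*19 = -171)
(V(16) - 1685)*(277 + S) = (16 - 1685)*(277 - 171) = -1669*106 = -176914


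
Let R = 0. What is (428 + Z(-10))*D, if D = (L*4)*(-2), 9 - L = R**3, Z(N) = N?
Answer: -30096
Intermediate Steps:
L = 9 (L = 9 - 1*0**3 = 9 - 1*0 = 9 + 0 = 9)
D = -72 (D = (9*4)*(-2) = 36*(-2) = -72)
(428 + Z(-10))*D = (428 - 10)*(-72) = 418*(-72) = -30096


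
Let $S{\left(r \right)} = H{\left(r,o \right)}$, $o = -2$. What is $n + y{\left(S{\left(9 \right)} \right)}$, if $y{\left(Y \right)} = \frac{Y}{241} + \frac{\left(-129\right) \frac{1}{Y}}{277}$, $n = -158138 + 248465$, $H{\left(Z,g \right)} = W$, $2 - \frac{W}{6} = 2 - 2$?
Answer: $\frac{24119841089}{267028} \approx 90327.0$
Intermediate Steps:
$W = 12$ ($W = 12 - 6 \left(2 - 2\right) = 12 - 0 = 12 + 0 = 12$)
$H{\left(Z,g \right)} = 12$
$S{\left(r \right)} = 12$
$n = 90327$
$y{\left(Y \right)} = - \frac{129}{277 Y} + \frac{Y}{241}$ ($y{\left(Y \right)} = Y \frac{1}{241} + - \frac{129}{Y} \frac{1}{277} = \frac{Y}{241} - \frac{129}{277 Y} = - \frac{129}{277 Y} + \frac{Y}{241}$)
$n + y{\left(S{\left(9 \right)} \right)} = 90327 + \left(- \frac{129}{277 \cdot 12} + \frac{1}{241} \cdot 12\right) = 90327 + \left(\left(- \frac{129}{277}\right) \frac{1}{12} + \frac{12}{241}\right) = 90327 + \left(- \frac{43}{1108} + \frac{12}{241}\right) = 90327 + \frac{2933}{267028} = \frac{24119841089}{267028}$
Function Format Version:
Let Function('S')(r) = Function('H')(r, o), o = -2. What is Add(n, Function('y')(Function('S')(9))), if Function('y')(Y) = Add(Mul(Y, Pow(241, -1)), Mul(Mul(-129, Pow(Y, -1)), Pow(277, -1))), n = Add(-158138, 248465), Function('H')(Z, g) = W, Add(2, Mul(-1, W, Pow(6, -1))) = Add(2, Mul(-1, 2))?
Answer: Rational(24119841089, 267028) ≈ 90327.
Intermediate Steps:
W = 12 (W = Add(12, Mul(-6, Add(2, Mul(-1, 2)))) = Add(12, Mul(-6, Add(2, -2))) = Add(12, Mul(-6, 0)) = Add(12, 0) = 12)
Function('H')(Z, g) = 12
Function('S')(r) = 12
n = 90327
Function('y')(Y) = Add(Mul(Rational(-129, 277), Pow(Y, -1)), Mul(Rational(1, 241), Y)) (Function('y')(Y) = Add(Mul(Y, Rational(1, 241)), Mul(Mul(-129, Pow(Y, -1)), Rational(1, 277))) = Add(Mul(Rational(1, 241), Y), Mul(Rational(-129, 277), Pow(Y, -1))) = Add(Mul(Rational(-129, 277), Pow(Y, -1)), Mul(Rational(1, 241), Y)))
Add(n, Function('y')(Function('S')(9))) = Add(90327, Add(Mul(Rational(-129, 277), Pow(12, -1)), Mul(Rational(1, 241), 12))) = Add(90327, Add(Mul(Rational(-129, 277), Rational(1, 12)), Rational(12, 241))) = Add(90327, Add(Rational(-43, 1108), Rational(12, 241))) = Add(90327, Rational(2933, 267028)) = Rational(24119841089, 267028)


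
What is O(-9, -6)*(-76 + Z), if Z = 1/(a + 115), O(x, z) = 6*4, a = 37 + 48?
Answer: -45597/25 ≈ -1823.9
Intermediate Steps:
a = 85
O(x, z) = 24
Z = 1/200 (Z = 1/(85 + 115) = 1/200 ≈ 0.0050000)
O(-9, -6)*(-76 + Z) = 24*(-76 + 1/200) = 24*(-15199/200) = -45597/25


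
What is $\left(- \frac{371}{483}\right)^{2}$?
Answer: $\frac{2809}{4761} \approx 0.59$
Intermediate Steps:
$\left(- \frac{371}{483}\right)^{2} = \left(\left(-371\right) \frac{1}{483}\right)^{2} = \left(- \frac{53}{69}\right)^{2} = \frac{2809}{4761}$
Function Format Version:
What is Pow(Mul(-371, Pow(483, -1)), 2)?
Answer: Rational(2809, 4761) ≈ 0.59000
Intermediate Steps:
Pow(Mul(-371, Pow(483, -1)), 2) = Pow(Mul(-371, Rational(1, 483)), 2) = Pow(Rational(-53, 69), 2) = Rational(2809, 4761)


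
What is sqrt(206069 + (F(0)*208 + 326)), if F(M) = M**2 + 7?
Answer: sqrt(207851) ≈ 455.91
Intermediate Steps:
F(M) = 7 + M**2
sqrt(206069 + (F(0)*208 + 326)) = sqrt(206069 + ((7 + 0**2)*208 + 326)) = sqrt(206069 + ((7 + 0)*208 + 326)) = sqrt(206069 + (7*208 + 326)) = sqrt(206069 + (1456 + 326)) = sqrt(206069 + 1782) = sqrt(207851)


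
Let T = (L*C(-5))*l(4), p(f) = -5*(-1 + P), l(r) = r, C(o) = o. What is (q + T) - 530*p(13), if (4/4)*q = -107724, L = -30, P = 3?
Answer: -101824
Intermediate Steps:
p(f) = -10 (p(f) = -5*(-1 + 3) = -5*2 = -10)
q = -107724
T = 600 (T = -30*(-5)*4 = 150*4 = 600)
(q + T) - 530*p(13) = (-107724 + 600) - 530*(-10) = -107124 + 5300 = -101824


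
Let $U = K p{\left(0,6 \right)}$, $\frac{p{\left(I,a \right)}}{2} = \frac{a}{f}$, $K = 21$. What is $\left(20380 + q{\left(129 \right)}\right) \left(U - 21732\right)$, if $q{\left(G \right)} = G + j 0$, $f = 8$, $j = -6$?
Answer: $- \frac{890111109}{2} \approx -4.4506 \cdot 10^{8}$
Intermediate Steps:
$p{\left(I,a \right)} = \frac{a}{4}$ ($p{\left(I,a \right)} = 2 \frac{a}{8} = \frac{a}{4}$)
$q{\left(G \right)} = G$ ($q{\left(G \right)} = G - 0 = G + 0 = G$)
$U = \frac{63}{2}$ ($U = 21 \cdot \frac{1}{4} \cdot 6 = 21 \cdot \frac{3}{2} = \frac{63}{2} \approx 31.5$)
$\left(20380 + q{\left(129 \right)}\right) \left(U - 21732\right) = \left(20380 + 129\right) \left(\frac{63}{2} - 21732\right) = 20509 \left(- \frac{43401}{2}\right) = - \frac{890111109}{2}$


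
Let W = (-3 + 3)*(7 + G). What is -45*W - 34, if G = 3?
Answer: -34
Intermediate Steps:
W = 0 (W = (-3 + 3)*(7 + 3) = 0*10 = 0)
-45*W - 34 = -45*0 - 34 = 0 - 34 = -34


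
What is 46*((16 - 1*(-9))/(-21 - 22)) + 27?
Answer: 11/43 ≈ 0.25581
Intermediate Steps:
46*((16 - 1*(-9))/(-21 - 22)) + 27 = 46*((16 + 9)/(-43)) + 27 = 46*(25*(-1/43)) + 27 = 46*(-25/43) + 27 = -1150/43 + 27 = 11/43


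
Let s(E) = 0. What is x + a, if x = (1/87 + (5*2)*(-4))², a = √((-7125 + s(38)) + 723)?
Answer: 12103441/7569 + I*√6402 ≈ 1599.1 + 80.012*I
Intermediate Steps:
a = I*√6402 (a = √((-7125 + 0) + 723) = √(-7125 + 723) = √(-6402) = I*√6402 ≈ 80.012*I)
x = 12103441/7569 (x = (1/87 + 10*(-4))² = (1/87 - 40)² = (-3479/87)² = 12103441/7569 ≈ 1599.1)
x + a = 12103441/7569 + I*√6402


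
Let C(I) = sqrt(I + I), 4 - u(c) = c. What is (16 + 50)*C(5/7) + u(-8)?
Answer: 12 + 66*sqrt(70)/7 ≈ 90.885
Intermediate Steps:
u(c) = 4 - c
C(I) = sqrt(2)*sqrt(I) (C(I) = sqrt(2*I) = sqrt(2)*sqrt(I))
(16 + 50)*C(5/7) + u(-8) = (16 + 50)*(sqrt(2)*sqrt(5/7)) + (4 - 1*(-8)) = 66*(sqrt(2)*sqrt(5*(1/7))) + (4 + 8) = 66*(sqrt(2)*sqrt(5/7)) + 12 = 66*(sqrt(2)*(sqrt(35)/7)) + 12 = 66*(sqrt(70)/7) + 12 = 66*sqrt(70)/7 + 12 = 12 + 66*sqrt(70)/7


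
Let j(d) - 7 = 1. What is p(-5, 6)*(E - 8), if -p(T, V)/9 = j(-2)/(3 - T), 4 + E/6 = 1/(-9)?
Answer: 294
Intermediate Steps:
E = -74/3 (E = -24 + 6/(-9) = -24 + 6*(-⅑) = -24 - ⅔ = -74/3 ≈ -24.667)
j(d) = 8 (j(d) = 7 + 1 = 8)
p(T, V) = -72/(3 - T)
p(-5, 6)*(E - 8) = (72/(-3 - 5))*(-74/3 - 8) = (72/(-8))*(-98/3) = (72*(-⅛))*(-98/3) = -9*(-98/3) = 294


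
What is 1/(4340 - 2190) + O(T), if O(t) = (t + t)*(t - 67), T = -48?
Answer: 23736001/2150 ≈ 11040.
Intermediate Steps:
O(t) = 2*t*(-67 + t) (O(t) = (2*t)*(-67 + t) = 2*t*(-67 + t))
1/(4340 - 2190) + O(T) = 1/(4340 - 2190) + 2*(-48)*(-67 - 48) = 1/2150 + 2*(-48)*(-115) = 1/2150 + 11040 = 23736001/2150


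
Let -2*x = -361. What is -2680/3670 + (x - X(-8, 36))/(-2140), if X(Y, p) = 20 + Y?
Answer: -1270719/1570760 ≈ -0.80898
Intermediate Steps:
x = 361/2 (x = -½*(-361) = 361/2 ≈ 180.50)
-2680/3670 + (x - X(-8, 36))/(-2140) = -2680/3670 + (361/2 - (20 - 8))/(-2140) = -2680*1/3670 + (361/2 - 1*12)*(-1/2140) = -268/367 + (361/2 - 12)*(-1/2140) = -268/367 + (337/2)*(-1/2140) = -268/367 - 337/4280 = -1270719/1570760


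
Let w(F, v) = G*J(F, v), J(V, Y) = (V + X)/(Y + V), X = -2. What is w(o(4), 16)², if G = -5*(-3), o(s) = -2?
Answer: 900/49 ≈ 18.367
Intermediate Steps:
J(V, Y) = (-2 + V)/(V + Y) (J(V, Y) = (V - 2)/(Y + V) = (-2 + V)/(V + Y))
G = 15
w(F, v) = 15*(-2 + F)/(F + v) (w(F, v) = 15*((-2 + F)/(F + v)) = 15*(-2 + F)/(F + v))
w(o(4), 16)² = (15*(-2 - 2)/(-2 + 16))² = (15*(-4)/14)² = (15*(1/14)*(-4))² = (-30/7)² = 900/49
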